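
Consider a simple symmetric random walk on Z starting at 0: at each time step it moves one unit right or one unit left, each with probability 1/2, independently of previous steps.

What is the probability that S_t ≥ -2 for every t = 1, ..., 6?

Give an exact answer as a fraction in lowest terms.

Let f(t,s) = #length-t paths at position s with S_1..S_t all ≥ -2.
f(t,s) = f(t-1,s-1) + f(t-1,s+1) for s ≥ -2; f(t,s) = 0 for s < -2.
t=0: f(0,0)=1
t=1: f(1,-1)=1 f(1,1)=1
t=2: f(2,-2)=1 f(2,0)=2 f(2,2)=1
t=3: f(3,-1)=3 f(3,1)=3 f(3,3)=1
t=4: f(4,-2)=3 f(4,0)=6 f(4,2)=4 f(4,4)=1
t=5: f(5,-1)=9 f(5,1)=10 f(5,3)=5 f(5,5)=1
t=6: f(6,-2)=9 f(6,0)=19 f(6,2)=15 f(6,4)=6 f(6,6)=1
Σ_s f(6,s) = 50
P = 50/64 = 25/32

Answer: 25/32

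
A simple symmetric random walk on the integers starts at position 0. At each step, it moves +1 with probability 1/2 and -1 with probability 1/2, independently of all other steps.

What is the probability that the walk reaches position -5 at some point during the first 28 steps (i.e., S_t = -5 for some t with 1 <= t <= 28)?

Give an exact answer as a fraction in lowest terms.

Answer: 46295513/134217728

Derivation:
Count via complement. Let g(t,s) = #length-t paths at position s with S_1..S_t all ≠ -5.
g(t,s) = g(t-1,s-1) + g(t-1,s+1) for s ≠ -5; g(t,-5) = 0.
t=0: g(0,0)=1
t=1: g(1,-1)=1 g(1,1)=1
t=2: g(2,-2)=1 g(2,0)=2 g(2,2)=1
t=3: g(3,-3)=1 g(3,-1)=3 g(3,1)=3 g(3,3)=1
t=4: g(4,-4)=1 g(4,-2)=4 g(4,0)=6 g(4,2)=4 g(4,4)=1
t=5: g(5,-3)=5 g(5,-1)=10 g(5,1)=10 g(5,3)=5 g(5,5)=1
t=6: g(6,-4)=5 g(6,-2)=15 g(6,0)=20 g(6,2)=15 g(6,4)=6 g(6,6)=1
t=7: g(7,-3)=20 g(7,-1)=35 g(7,1)=35 g(7,3)=21 g(7,5)=7 g(7,7)=1
t=8: g(8,-4)=20 g(8,-2)=55 g(8,0)=70 g(8,2)=56 g(8,4)=28 g(8,6)=8 g(8,8)=1
t=9: g(9,-3)=75 g(9,-1)=125 g(9,1)=126 g(9,3)=84 g(9,5)=36 g(9,7)=9 g(9,9)=1
t=10: g(10,-4)=75 g(10,-2)=200 g(10,0)=251 g(10,2)=210 g(10,4)=120 g(10,6)=45 g(10,8)=10 g(10,10)=1
t=11: g(11,-3)=275 g(11,-1)=451 g(11,1)=461 g(11,3)=330 g(11,5)=165 g(11,7)=55 g(11,9)=11 g(11,11)=1
t=12: g(12,-4)=275 g(12,-2)=726 g(12,0)=912 g(12,2)=791 g(12,4)=495 g(12,6)=220 g(12,8)=66 g(12,10)=12 g(12,12)=1
t=13: g(13,-3)=1001 g(13,-1)=1638 g(13,1)=1703 g(13,3)=1286 g(13,5)=715 g(13,7)=286 g(13,9)=78 g(13,11)=13 g(13,13)=1
t=14: g(14,-4)=1001 g(14,-2)=2639 g(14,0)=3341 g(14,2)=2989 g(14,4)=2001 g(14,6)=1001 g(14,8)=364 g(14,10)=91 g(14,12)=14 g(14,14)=1
t=15: g(15,-3)=3640 g(15,-1)=5980 g(15,1)=6330 g(15,3)=4990 g(15,5)=3002 g(15,7)=1365 g(15,9)=455 g(15,11)=105 g(15,13)=15 g(15,15)=1
t=16: g(16,-4)=3640 g(16,-2)=9620 g(16,0)=12310 g(16,2)=11320 g(16,4)=7992 g(16,6)=4367 g(16,8)=1820 g(16,10)=560 g(16,12)=120 g(16,14)=16 g(16,16)=1
t=17: g(17,-3)=13260 g(17,-1)=21930 g(17,1)=23630 g(17,3)=19312 g(17,5)=12359 g(17,7)=6187 g(17,9)=2380 g(17,11)=680 g(17,13)=136 g(17,15)=17 g(17,17)=1
t=18: g(18,-4)=13260 g(18,-2)=35190 g(18,0)=45560 g(18,2)=42942 g(18,4)=31671 g(18,6)=18546 g(18,8)=8567 g(18,10)=3060 g(18,12)=816 g(18,14)=153 g(18,16)=18 g(18,18)=1
t=19: g(19,-3)=48450 g(19,-1)=80750 g(19,1)=88502 g(19,3)=74613 g(19,5)=50217 g(19,7)=27113 g(19,9)=11627 g(19,11)=3876 g(19,13)=969 g(19,15)=171 g(19,17)=19 g(19,19)=1
t=20: g(20,-4)=48450 g(20,-2)=129200 g(20,0)=169252 g(20,2)=163115 g(20,4)=124830 g(20,6)=77330 g(20,8)=38740 g(20,10)=15503 g(20,12)=4845 g(20,14)=1140 g(20,16)=190 g(20,18)=20 g(20,20)=1
t=21: g(21,-3)=177650 g(21,-1)=298452 g(21,1)=332367 g(21,3)=287945 g(21,5)=202160 g(21,7)=116070 g(21,9)=54243 g(21,11)=20348 g(21,13)=5985 g(21,15)=1330 g(21,17)=210 g(21,19)=21 g(21,21)=1
t=22: g(22,-4)=177650 g(22,-2)=476102 g(22,0)=630819 g(22,2)=620312 g(22,4)=490105 g(22,6)=318230 g(22,8)=170313 g(22,10)=74591 g(22,12)=26333 g(22,14)=7315 g(22,16)=1540 g(22,18)=231 g(22,20)=22 g(22,22)=1
t=23: g(23,-3)=653752 g(23,-1)=1106921 g(23,1)=1251131 g(23,3)=1110417 g(23,5)=808335 g(23,7)=488543 g(23,9)=244904 g(23,11)=100924 g(23,13)=33648 g(23,15)=8855 g(23,17)=1771 g(23,19)=253 g(23,21)=23 g(23,23)=1
t=24: g(24,-4)=653752 g(24,-2)=1760673 g(24,0)=2358052 g(24,2)=2361548 g(24,4)=1918752 g(24,6)=1296878 g(24,8)=733447 g(24,10)=345828 g(24,12)=134572 g(24,14)=42503 g(24,16)=10626 g(24,18)=2024 g(24,20)=276 g(24,22)=24 g(24,24)=1
t=25: g(25,-3)=2414425 g(25,-1)=4118725 g(25,1)=4719600 g(25,3)=4280300 g(25,5)=3215630 g(25,7)=2030325 g(25,9)=1079275 g(25,11)=480400 g(25,13)=177075 g(25,15)=53129 g(25,17)=12650 g(25,19)=2300 g(25,21)=300 g(25,23)=25 g(25,25)=1
t=26: g(26,-4)=2414425 g(26,-2)=6533150 g(26,0)=8838325 g(26,2)=8999900 g(26,4)=7495930 g(26,6)=5245955 g(26,8)=3109600 g(26,10)=1559675 g(26,12)=657475 g(26,14)=230204 g(26,16)=65779 g(26,18)=14950 g(26,20)=2600 g(26,22)=325 g(26,24)=26 g(26,26)=1
t=27: g(27,-3)=8947575 g(27,-1)=15371475 g(27,1)=17838225 g(27,3)=16495830 g(27,5)=12741885 g(27,7)=8355555 g(27,9)=4669275 g(27,11)=2217150 g(27,13)=887679 g(27,15)=295983 g(27,17)=80729 g(27,19)=17550 g(27,21)=2925 g(27,23)=351 g(27,25)=27 g(27,27)=1
t=28: g(28,-4)=8947575 g(28,-2)=24319050 g(28,0)=33209700 g(28,2)=34334055 g(28,4)=29237715 g(28,6)=21097440 g(28,8)=13024830 g(28,10)=6886425 g(28,12)=3104829 g(28,14)=1183662 g(28,16)=376712 g(28,18)=98279 g(28,20)=20475 g(28,22)=3276 g(28,24)=378 g(28,26)=28 g(28,28)=1
Paths never hitting -5: Σ_s g(28,s) = 175844430
Paths hitting -5: 2^28 - 175844430 = 92591026
P = 92591026/268435456 = 46295513/134217728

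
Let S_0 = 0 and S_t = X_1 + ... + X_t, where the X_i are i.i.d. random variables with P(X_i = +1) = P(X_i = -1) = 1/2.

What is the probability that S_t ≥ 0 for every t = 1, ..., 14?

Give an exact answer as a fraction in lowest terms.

Answer: 429/2048

Derivation:
Let f(t,s) = #length-t paths at position s with S_1..S_t all ≥ 0.
f(t,s) = f(t-1,s-1) + f(t-1,s+1) for s ≥ 0; f(t,s) = 0 for s < 0.
t=0: f(0,0)=1
t=1: f(1,1)=1
t=2: f(2,0)=1 f(2,2)=1
t=3: f(3,1)=2 f(3,3)=1
t=4: f(4,0)=2 f(4,2)=3 f(4,4)=1
t=5: f(5,1)=5 f(5,3)=4 f(5,5)=1
t=6: f(6,0)=5 f(6,2)=9 f(6,4)=5 f(6,6)=1
t=7: f(7,1)=14 f(7,3)=14 f(7,5)=6 f(7,7)=1
t=8: f(8,0)=14 f(8,2)=28 f(8,4)=20 f(8,6)=7 f(8,8)=1
t=9: f(9,1)=42 f(9,3)=48 f(9,5)=27 f(9,7)=8 f(9,9)=1
t=10: f(10,0)=42 f(10,2)=90 f(10,4)=75 f(10,6)=35 f(10,8)=9 f(10,10)=1
t=11: f(11,1)=132 f(11,3)=165 f(11,5)=110 f(11,7)=44 f(11,9)=10 f(11,11)=1
t=12: f(12,0)=132 f(12,2)=297 f(12,4)=275 f(12,6)=154 f(12,8)=54 f(12,10)=11 f(12,12)=1
t=13: f(13,1)=429 f(13,3)=572 f(13,5)=429 f(13,7)=208 f(13,9)=65 f(13,11)=12 f(13,13)=1
t=14: f(14,0)=429 f(14,2)=1001 f(14,4)=1001 f(14,6)=637 f(14,8)=273 f(14,10)=77 f(14,12)=13 f(14,14)=1
Σ_s f(14,s) = 3432
P = 3432/16384 = 429/2048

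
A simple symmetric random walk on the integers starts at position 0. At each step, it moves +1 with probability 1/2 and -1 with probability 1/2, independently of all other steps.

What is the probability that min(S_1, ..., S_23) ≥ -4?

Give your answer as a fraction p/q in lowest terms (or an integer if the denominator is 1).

Let f(t,s) = #length-t paths at position s with S_1..S_t all ≥ -4.
f(t,s) = f(t-1,s-1) + f(t-1,s+1) for s ≥ -4; f(t,s) = 0 for s < -4.
t=0: f(0,0)=1
t=1: f(1,-1)=1 f(1,1)=1
t=2: f(2,-2)=1 f(2,0)=2 f(2,2)=1
t=3: f(3,-3)=1 f(3,-1)=3 f(3,1)=3 f(3,3)=1
t=4: f(4,-4)=1 f(4,-2)=4 f(4,0)=6 f(4,2)=4 f(4,4)=1
t=5: f(5,-3)=5 f(5,-1)=10 f(5,1)=10 f(5,3)=5 f(5,5)=1
t=6: f(6,-4)=5 f(6,-2)=15 f(6,0)=20 f(6,2)=15 f(6,4)=6 f(6,6)=1
t=7: f(7,-3)=20 f(7,-1)=35 f(7,1)=35 f(7,3)=21 f(7,5)=7 f(7,7)=1
t=8: f(8,-4)=20 f(8,-2)=55 f(8,0)=70 f(8,2)=56 f(8,4)=28 f(8,6)=8 f(8,8)=1
t=9: f(9,-3)=75 f(9,-1)=125 f(9,1)=126 f(9,3)=84 f(9,5)=36 f(9,7)=9 f(9,9)=1
t=10: f(10,-4)=75 f(10,-2)=200 f(10,0)=251 f(10,2)=210 f(10,4)=120 f(10,6)=45 f(10,8)=10 f(10,10)=1
t=11: f(11,-3)=275 f(11,-1)=451 f(11,1)=461 f(11,3)=330 f(11,5)=165 f(11,7)=55 f(11,9)=11 f(11,11)=1
t=12: f(12,-4)=275 f(12,-2)=726 f(12,0)=912 f(12,2)=791 f(12,4)=495 f(12,6)=220 f(12,8)=66 f(12,10)=12 f(12,12)=1
t=13: f(13,-3)=1001 f(13,-1)=1638 f(13,1)=1703 f(13,3)=1286 f(13,5)=715 f(13,7)=286 f(13,9)=78 f(13,11)=13 f(13,13)=1
t=14: f(14,-4)=1001 f(14,-2)=2639 f(14,0)=3341 f(14,2)=2989 f(14,4)=2001 f(14,6)=1001 f(14,8)=364 f(14,10)=91 f(14,12)=14 f(14,14)=1
t=15: f(15,-3)=3640 f(15,-1)=5980 f(15,1)=6330 f(15,3)=4990 f(15,5)=3002 f(15,7)=1365 f(15,9)=455 f(15,11)=105 f(15,13)=15 f(15,15)=1
t=16: f(16,-4)=3640 f(16,-2)=9620 f(16,0)=12310 f(16,2)=11320 f(16,4)=7992 f(16,6)=4367 f(16,8)=1820 f(16,10)=560 f(16,12)=120 f(16,14)=16 f(16,16)=1
t=17: f(17,-3)=13260 f(17,-1)=21930 f(17,1)=23630 f(17,3)=19312 f(17,5)=12359 f(17,7)=6187 f(17,9)=2380 f(17,11)=680 f(17,13)=136 f(17,15)=17 f(17,17)=1
t=18: f(18,-4)=13260 f(18,-2)=35190 f(18,0)=45560 f(18,2)=42942 f(18,4)=31671 f(18,6)=18546 f(18,8)=8567 f(18,10)=3060 f(18,12)=816 f(18,14)=153 f(18,16)=18 f(18,18)=1
t=19: f(19,-3)=48450 f(19,-1)=80750 f(19,1)=88502 f(19,3)=74613 f(19,5)=50217 f(19,7)=27113 f(19,9)=11627 f(19,11)=3876 f(19,13)=969 f(19,15)=171 f(19,17)=19 f(19,19)=1
t=20: f(20,-4)=48450 f(20,-2)=129200 f(20,0)=169252 f(20,2)=163115 f(20,4)=124830 f(20,6)=77330 f(20,8)=38740 f(20,10)=15503 f(20,12)=4845 f(20,14)=1140 f(20,16)=190 f(20,18)=20 f(20,20)=1
t=21: f(21,-3)=177650 f(21,-1)=298452 f(21,1)=332367 f(21,3)=287945 f(21,5)=202160 f(21,7)=116070 f(21,9)=54243 f(21,11)=20348 f(21,13)=5985 f(21,15)=1330 f(21,17)=210 f(21,19)=21 f(21,21)=1
t=22: f(22,-4)=177650 f(22,-2)=476102 f(22,0)=630819 f(22,2)=620312 f(22,4)=490105 f(22,6)=318230 f(22,8)=170313 f(22,10)=74591 f(22,12)=26333 f(22,14)=7315 f(22,16)=1540 f(22,18)=231 f(22,20)=22 f(22,22)=1
t=23: f(23,-3)=653752 f(23,-1)=1106921 f(23,1)=1251131 f(23,3)=1110417 f(23,5)=808335 f(23,7)=488543 f(23,9)=244904 f(23,11)=100924 f(23,13)=33648 f(23,15)=8855 f(23,17)=1771 f(23,19)=253 f(23,21)=23 f(23,23)=1
Σ_s f(23,s) = 5809478
P = 5809478/8388608 = 2904739/4194304

Answer: 2904739/4194304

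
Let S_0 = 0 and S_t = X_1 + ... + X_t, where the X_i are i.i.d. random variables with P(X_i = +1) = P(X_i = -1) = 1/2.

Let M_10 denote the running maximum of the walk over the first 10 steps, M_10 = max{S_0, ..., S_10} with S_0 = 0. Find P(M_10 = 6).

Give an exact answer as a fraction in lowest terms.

Answer: 45/1024

Derivation:
Let M_10 = max(S_0,...,S_10). Use the reflection principle: for j ≥ 1, #{paths with M_10 ≥ j} = #{S_10 ≥ j} + #{S_10 ≥ j+1}.
By reflection, #{M_10 ≥ 6} = #{S_10 ≥ 6} + #{S_10 ≥ 7} = 56 + 11 = 67.
#{M_10 ≥ 7} = #{S_10 ≥ 7} + #{S_10 ≥ 8} = 11 + 11 = 22.
#{M_10 = 6} = 67 - 22 = 45.
P(M_10 = 6) = 45/1024 = 45/1024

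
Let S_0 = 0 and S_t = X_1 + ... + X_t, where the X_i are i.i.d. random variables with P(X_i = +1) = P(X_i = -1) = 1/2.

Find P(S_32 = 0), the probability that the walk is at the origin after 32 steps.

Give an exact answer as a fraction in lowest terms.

To return to 0 after 32 steps: need exactly 16 steps of +1 and 16 of -1.
Favorable paths: C(32,16) = 601080390
Total paths: 2^32 = 4294967296
P = 601080390/4294967296 = 300540195/2147483648

Answer: 300540195/2147483648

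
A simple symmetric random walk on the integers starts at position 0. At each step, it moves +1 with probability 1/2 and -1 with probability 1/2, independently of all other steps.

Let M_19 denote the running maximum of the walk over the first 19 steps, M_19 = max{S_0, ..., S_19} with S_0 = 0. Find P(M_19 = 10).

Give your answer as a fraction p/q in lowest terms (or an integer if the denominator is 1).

Answer: 969/131072

Derivation:
Let M_19 = max(S_0,...,S_19). Use the reflection principle: for j ≥ 1, #{paths with M_19 ≥ j} = #{S_19 ≥ j} + #{S_19 ≥ j+1}.
By reflection, #{M_19 ≥ 10} = #{S_19 ≥ 10} + #{S_19 ≥ 11} = 5036 + 5036 = 10072.
#{M_19 ≥ 11} = #{S_19 ≥ 11} + #{S_19 ≥ 12} = 5036 + 1160 = 6196.
#{M_19 = 10} = 10072 - 6196 = 3876.
P(M_19 = 10) = 3876/524288 = 969/131072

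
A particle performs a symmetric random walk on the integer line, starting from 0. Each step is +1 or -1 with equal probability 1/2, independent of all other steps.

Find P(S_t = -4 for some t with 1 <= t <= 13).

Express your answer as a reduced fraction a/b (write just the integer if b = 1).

Answer: 1093/4096

Derivation:
Count via complement. Let g(t,s) = #length-t paths at position s with S_1..S_t all ≠ -4.
g(t,s) = g(t-1,s-1) + g(t-1,s+1) for s ≠ -4; g(t,-4) = 0.
t=0: g(0,0)=1
t=1: g(1,-1)=1 g(1,1)=1
t=2: g(2,-2)=1 g(2,0)=2 g(2,2)=1
t=3: g(3,-3)=1 g(3,-1)=3 g(3,1)=3 g(3,3)=1
t=4: g(4,-2)=4 g(4,0)=6 g(4,2)=4 g(4,4)=1
t=5: g(5,-3)=4 g(5,-1)=10 g(5,1)=10 g(5,3)=5 g(5,5)=1
t=6: g(6,-2)=14 g(6,0)=20 g(6,2)=15 g(6,4)=6 g(6,6)=1
t=7: g(7,-3)=14 g(7,-1)=34 g(7,1)=35 g(7,3)=21 g(7,5)=7 g(7,7)=1
t=8: g(8,-2)=48 g(8,0)=69 g(8,2)=56 g(8,4)=28 g(8,6)=8 g(8,8)=1
t=9: g(9,-3)=48 g(9,-1)=117 g(9,1)=125 g(9,3)=84 g(9,5)=36 g(9,7)=9 g(9,9)=1
t=10: g(10,-2)=165 g(10,0)=242 g(10,2)=209 g(10,4)=120 g(10,6)=45 g(10,8)=10 g(10,10)=1
t=11: g(11,-3)=165 g(11,-1)=407 g(11,1)=451 g(11,3)=329 g(11,5)=165 g(11,7)=55 g(11,9)=11 g(11,11)=1
t=12: g(12,-2)=572 g(12,0)=858 g(12,2)=780 g(12,4)=494 g(12,6)=220 g(12,8)=66 g(12,10)=12 g(12,12)=1
t=13: g(13,-3)=572 g(13,-1)=1430 g(13,1)=1638 g(13,3)=1274 g(13,5)=714 g(13,7)=286 g(13,9)=78 g(13,11)=13 g(13,13)=1
Paths never hitting -4: Σ_s g(13,s) = 6006
Paths hitting -4: 2^13 - 6006 = 2186
P = 2186/8192 = 1093/4096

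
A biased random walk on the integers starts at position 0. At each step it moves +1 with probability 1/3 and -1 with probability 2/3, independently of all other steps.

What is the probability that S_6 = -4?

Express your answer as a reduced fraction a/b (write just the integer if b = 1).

Answer: 64/243

Derivation:
To reach position -4 after 6 steps: need 1 step of +1 and 5 steps of -1.
Number of such sequences: C(6,1) = 6
Each has probability (1/3)^1 · (2/3)^5 = 32/729
P = 6 · 32/729 = 64/243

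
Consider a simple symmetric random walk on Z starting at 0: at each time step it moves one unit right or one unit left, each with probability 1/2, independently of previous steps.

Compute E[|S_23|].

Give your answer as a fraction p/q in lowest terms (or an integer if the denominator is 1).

S_23 takes values m ≡ 1 (mod 2) with |m| ≤ 23; P(S_23=m) = C(23,(23+m)/2)/2^23.
Total paths: 2^23 = 8388608
Distribution: P(S=-23)=1/8388608, P(S=-21)=23/8388608, P(S=-19)=253/8388608, P(S=-17)=1771/8388608, P(S=-15)=8855/8388608, P(S=-13)=33649/8388608, P(S=-11)=100947/8388608, P(S=-9)=245157/8388608, P(S=-7)=490314/8388608, P(S=-5)=817190/8388608, P(S=-3)=1144066/8388608, P(S=-1)=1352078/8388608, P(S=1)=1352078/8388608, P(S=3)=1144066/8388608, P(S=5)=817190/8388608, P(S=7)=490314/8388608, P(S=9)=245157/8388608, P(S=11)=100947/8388608, P(S=13)=33649/8388608, P(S=15)=8855/8388608, P(S=17)=1771/8388608, P(S=19)=253/8388608, P(S=21)=23/8388608, P(S=23)=1/8388608
E[|S_23|] = Σ_m |m|·P(S_23=m) = 32449872/8388608 = 2028117/524288

Answer: 2028117/524288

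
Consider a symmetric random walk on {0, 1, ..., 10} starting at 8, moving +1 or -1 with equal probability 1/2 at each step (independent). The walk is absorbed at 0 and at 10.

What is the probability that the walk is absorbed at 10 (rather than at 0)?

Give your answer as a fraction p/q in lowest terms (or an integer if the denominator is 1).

Answer: 4/5

Derivation:
Symmetric walk (p = 1/2): the harmonic-function argument gives P(hit 10 before 0 | start at 8) = a/N.
P = 8/10 = 4/5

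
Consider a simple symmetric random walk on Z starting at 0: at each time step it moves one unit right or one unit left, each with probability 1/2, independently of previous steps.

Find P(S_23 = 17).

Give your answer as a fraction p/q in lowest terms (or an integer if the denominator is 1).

Answer: 1771/8388608

Derivation:
To reach position 17 after 23 steps: need 20 steps of +1 and 3 of -1.
Favorable paths: C(23,20) = 1771
Total paths: 2^23 = 8388608
P = 1771/8388608 = 1771/8388608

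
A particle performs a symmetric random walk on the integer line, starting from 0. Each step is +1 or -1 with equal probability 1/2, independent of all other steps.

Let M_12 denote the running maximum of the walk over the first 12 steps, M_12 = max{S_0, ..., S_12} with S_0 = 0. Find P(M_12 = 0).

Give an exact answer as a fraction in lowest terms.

Answer: 231/1024

Derivation:
Let M_12 = max(S_0,...,S_12). Use the reflection principle: for j ≥ 1, #{paths with M_12 ≥ j} = #{S_12 ≥ j} + #{S_12 ≥ j+1}.
P(M_12 ≥ 0) = 1 since S_0 = 0, so #{M_12 ≥ 0} = 4096.
#{M_12 ≥ 1} = #{S_12 ≥ 1} + #{S_12 ≥ 2} = 1586 + 1586 = 3172.
#{M_12 = 0} = 4096 - 3172 = 924.
P(M_12 = 0) = 924/4096 = 231/1024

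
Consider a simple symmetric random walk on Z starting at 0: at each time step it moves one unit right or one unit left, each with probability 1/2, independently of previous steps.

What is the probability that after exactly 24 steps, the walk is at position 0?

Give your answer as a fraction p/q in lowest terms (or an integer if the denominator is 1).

Answer: 676039/4194304

Derivation:
To return to 0 after 24 steps: need exactly 12 steps of +1 and 12 of -1.
Favorable paths: C(24,12) = 2704156
Total paths: 2^24 = 16777216
P = 2704156/16777216 = 676039/4194304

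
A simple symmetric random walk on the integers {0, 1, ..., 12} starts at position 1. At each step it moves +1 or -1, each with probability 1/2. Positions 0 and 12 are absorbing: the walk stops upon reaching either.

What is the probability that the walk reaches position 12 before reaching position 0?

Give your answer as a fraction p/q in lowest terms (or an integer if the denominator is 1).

Answer: 1/12

Derivation:
Symmetric walk (p = 1/2): the harmonic-function argument gives P(hit 12 before 0 | start at 1) = a/N.
P = 1/12 = 1/12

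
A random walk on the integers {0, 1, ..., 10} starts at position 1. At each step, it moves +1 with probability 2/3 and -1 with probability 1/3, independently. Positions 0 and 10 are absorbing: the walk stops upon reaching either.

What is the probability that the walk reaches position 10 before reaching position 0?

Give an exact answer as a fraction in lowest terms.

Biased walk: p = 2/3, q = 1/3, r = q/p = 1/2
Gambler's ruin: P(hit 10 before 0 | start at 1) = (1 - r^a)/(1 - r^N)
r^1 = 1/2; r^10 = 1/1024
P = (1 - 1/2) / (1 - 1/1024) = 1/2 / 1023/1024 = 512/1023

Answer: 512/1023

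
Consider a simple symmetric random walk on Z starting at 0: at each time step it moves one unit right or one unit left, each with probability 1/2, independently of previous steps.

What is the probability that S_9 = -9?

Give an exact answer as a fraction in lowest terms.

Answer: 1/512

Derivation:
To reach position -9 after 9 steps: need 0 steps of +1 and 9 of -1.
Favorable paths: C(9,0) = 1
Total paths: 2^9 = 512
P = 1/512 = 1/512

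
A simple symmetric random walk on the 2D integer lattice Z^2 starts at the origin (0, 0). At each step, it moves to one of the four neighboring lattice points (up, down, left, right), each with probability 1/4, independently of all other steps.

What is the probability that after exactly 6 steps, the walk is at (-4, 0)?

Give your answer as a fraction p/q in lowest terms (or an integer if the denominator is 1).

Answer: 9/1024

Derivation:
Let h be the number of horizontal steps (so 6-h are vertical). To end at (-4,0) need (h-4)/2 right-steps and ((6-h)+0)/2 up-steps.
Sum over h with 4 ≤ h ≤ 6, h ≡ 0 (mod 2), 6-h ≡ 0 (mod 2):
h=4: C(6,4)·C(4,0)·C(2,1) = 15·1·2 = 30
h=6: C(6,6)·C(6,1)·C(0,0) = 1·6·1 = 6
Total favorable: 36
Total paths: 4^6 = 4096
P = 36/4096 = 9/1024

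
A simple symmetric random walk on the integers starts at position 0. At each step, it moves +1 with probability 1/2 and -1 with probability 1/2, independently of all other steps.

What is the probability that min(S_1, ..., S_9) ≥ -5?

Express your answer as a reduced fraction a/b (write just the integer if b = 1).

Answer: 123/128

Derivation:
Let f(t,s) = #length-t paths at position s with S_1..S_t all ≥ -5.
f(t,s) = f(t-1,s-1) + f(t-1,s+1) for s ≥ -5; f(t,s) = 0 for s < -5.
t=0: f(0,0)=1
t=1: f(1,-1)=1 f(1,1)=1
t=2: f(2,-2)=1 f(2,0)=2 f(2,2)=1
t=3: f(3,-3)=1 f(3,-1)=3 f(3,1)=3 f(3,3)=1
t=4: f(4,-4)=1 f(4,-2)=4 f(4,0)=6 f(4,2)=4 f(4,4)=1
t=5: f(5,-5)=1 f(5,-3)=5 f(5,-1)=10 f(5,1)=10 f(5,3)=5 f(5,5)=1
t=6: f(6,-4)=6 f(6,-2)=15 f(6,0)=20 f(6,2)=15 f(6,4)=6 f(6,6)=1
t=7: f(7,-5)=6 f(7,-3)=21 f(7,-1)=35 f(7,1)=35 f(7,3)=21 f(7,5)=7 f(7,7)=1
t=8: f(8,-4)=27 f(8,-2)=56 f(8,0)=70 f(8,2)=56 f(8,4)=28 f(8,6)=8 f(8,8)=1
t=9: f(9,-5)=27 f(9,-3)=83 f(9,-1)=126 f(9,1)=126 f(9,3)=84 f(9,5)=36 f(9,7)=9 f(9,9)=1
Σ_s f(9,s) = 492
P = 492/512 = 123/128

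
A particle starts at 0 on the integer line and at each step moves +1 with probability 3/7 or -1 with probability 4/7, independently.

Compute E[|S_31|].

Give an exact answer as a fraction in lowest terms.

Answer: 130443522016728409327684231/22539340290692258087863249

Derivation:
S_31 takes values m ≡ 1 (mod 2) with |m| ≤ 31; P(S_31=m) = C(31,(31+m)/2) · (3/7)^((31+m)/2) · (4/7)^((31-m)/2).
Distribution: P(S=-31)=4611686018427387904/157775382034845806615042743, P(S=-29)=107221699928436768768/157775382034845806615042743, P(S=-27)=1206244124194913648640/157775382034845806615042743, P(S=-25)=8745269900413123952640/157775382034845806615042743, P(S=-23)=6558952425309842964480/22539340290692258087863249, P(S=-21)=26563757322504864006144/22539340290692258087863249, P(S=-19)=86332211298140808019968/22539340290692258087863249, P(S=-17)=1618728961840140150374400/157775382034845806615042743, P(S=-15)=3642140164140315338342400/157775382034845806615042743, P(S=-13)=6980768647935604398489600/157775382034845806615042743, P(S=-11)=11518268269093747257507840/157775382034845806615042743, P(S=-9)=2356009418678266484490240/22539340290692258087863249, P(S=-7)=2945011773347833105612800/22539340290692258087863249, P(S=-5)=3228185982323586288844800/22539340290692258087863249, P(S=-3)=21790255380684207449702400/157775382034845806615042743, P(S=-1)=18521717073581576332247040/157775382034845806615042743, P(S=1)=13891287805186182249185280/157775382034845806615042743, P(S=3)=9192763988726150017843200/157775382034845806615042743, P(S=5)=766063665727179168153600/22539340290692258087863249, P(S=7)=393111617938947204710400/22539340290692258087863249, P(S=9)=176900228072526242119680/22539340290692258087863249, P(S=11)=486475627199447165829120/157775382034845806615042743, P(S=13)=165843963817993351987200/157775382034845806615042743, P(S=15)=48671598077019788083200/157775382034845806615042743, P(S=17)=12167899519254947020800/157775382034845806615042743, P(S=19)=365036985577648410624/22539340290692258087863249, P(S=21)=63179478273054532608/22539340290692258087863249, P(S=23)=8774927537924240640/22539340290692258087863249, P(S=25)=6581195653443180480/157775382034845806615042743, P(S=27)=510610007594729520/157775382034845806615042743, P(S=29)=25530500379736476/157775382034845806615042743, P(S=31)=617673396283947/157775382034845806615042743
E[|S_31|] = Σ_m |m|·P(S_31=m) = 130443522016728409327684231/22539340290692258087863249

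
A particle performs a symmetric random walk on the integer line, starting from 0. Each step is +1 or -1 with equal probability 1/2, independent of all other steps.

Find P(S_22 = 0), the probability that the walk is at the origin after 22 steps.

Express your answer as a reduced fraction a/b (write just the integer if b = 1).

Answer: 88179/524288

Derivation:
To return to 0 after 22 steps: need exactly 11 steps of +1 and 11 of -1.
Favorable paths: C(22,11) = 705432
Total paths: 2^22 = 4194304
P = 705432/4194304 = 88179/524288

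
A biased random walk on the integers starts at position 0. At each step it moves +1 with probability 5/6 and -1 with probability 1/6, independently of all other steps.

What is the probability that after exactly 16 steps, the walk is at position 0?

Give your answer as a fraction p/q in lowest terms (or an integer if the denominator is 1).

To be at 0 after 16 steps: need exactly 8 steps of +1 and 8 of -1.
Number of such sequences: C(16,8) = 12870
Each has probability (5/6)^8 · (1/6)^8 = 390625/2821109907456
P = 12870 · 390625/2821109907456 = 279296875/156728328192

Answer: 279296875/156728328192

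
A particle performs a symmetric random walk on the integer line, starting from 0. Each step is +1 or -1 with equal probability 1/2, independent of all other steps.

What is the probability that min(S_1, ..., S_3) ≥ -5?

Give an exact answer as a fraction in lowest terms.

Let f(t,s) = #length-t paths at position s with S_1..S_t all ≥ -5.
f(t,s) = f(t-1,s-1) + f(t-1,s+1) for s ≥ -5; f(t,s) = 0 for s < -5.
t=0: f(0,0)=1
t=1: f(1,-1)=1 f(1,1)=1
t=2: f(2,-2)=1 f(2,0)=2 f(2,2)=1
t=3: f(3,-3)=1 f(3,-1)=3 f(3,1)=3 f(3,3)=1
Σ_s f(3,s) = 8
P = 8/8 = 1

Answer: 1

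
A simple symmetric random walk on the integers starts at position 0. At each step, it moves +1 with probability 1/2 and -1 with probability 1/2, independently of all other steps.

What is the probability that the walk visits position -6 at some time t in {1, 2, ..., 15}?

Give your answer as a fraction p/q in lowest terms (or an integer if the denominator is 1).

Answer: 1941/16384

Derivation:
Count via complement. Let g(t,s) = #length-t paths at position s with S_1..S_t all ≠ -6.
g(t,s) = g(t-1,s-1) + g(t-1,s+1) for s ≠ -6; g(t,-6) = 0.
t=0: g(0,0)=1
t=1: g(1,-1)=1 g(1,1)=1
t=2: g(2,-2)=1 g(2,0)=2 g(2,2)=1
t=3: g(3,-3)=1 g(3,-1)=3 g(3,1)=3 g(3,3)=1
t=4: g(4,-4)=1 g(4,-2)=4 g(4,0)=6 g(4,2)=4 g(4,4)=1
t=5: g(5,-5)=1 g(5,-3)=5 g(5,-1)=10 g(5,1)=10 g(5,3)=5 g(5,5)=1
t=6: g(6,-4)=6 g(6,-2)=15 g(6,0)=20 g(6,2)=15 g(6,4)=6 g(6,6)=1
t=7: g(7,-5)=6 g(7,-3)=21 g(7,-1)=35 g(7,1)=35 g(7,3)=21 g(7,5)=7 g(7,7)=1
t=8: g(8,-4)=27 g(8,-2)=56 g(8,0)=70 g(8,2)=56 g(8,4)=28 g(8,6)=8 g(8,8)=1
t=9: g(9,-5)=27 g(9,-3)=83 g(9,-1)=126 g(9,1)=126 g(9,3)=84 g(9,5)=36 g(9,7)=9 g(9,9)=1
t=10: g(10,-4)=110 g(10,-2)=209 g(10,0)=252 g(10,2)=210 g(10,4)=120 g(10,6)=45 g(10,8)=10 g(10,10)=1
t=11: g(11,-5)=110 g(11,-3)=319 g(11,-1)=461 g(11,1)=462 g(11,3)=330 g(11,5)=165 g(11,7)=55 g(11,9)=11 g(11,11)=1
t=12: g(12,-4)=429 g(12,-2)=780 g(12,0)=923 g(12,2)=792 g(12,4)=495 g(12,6)=220 g(12,8)=66 g(12,10)=12 g(12,12)=1
t=13: g(13,-5)=429 g(13,-3)=1209 g(13,-1)=1703 g(13,1)=1715 g(13,3)=1287 g(13,5)=715 g(13,7)=286 g(13,9)=78 g(13,11)=13 g(13,13)=1
t=14: g(14,-4)=1638 g(14,-2)=2912 g(14,0)=3418 g(14,2)=3002 g(14,4)=2002 g(14,6)=1001 g(14,8)=364 g(14,10)=91 g(14,12)=14 g(14,14)=1
t=15: g(15,-5)=1638 g(15,-3)=4550 g(15,-1)=6330 g(15,1)=6420 g(15,3)=5004 g(15,5)=3003 g(15,7)=1365 g(15,9)=455 g(15,11)=105 g(15,13)=15 g(15,15)=1
Paths never hitting -6: Σ_s g(15,s) = 28886
Paths hitting -6: 2^15 - 28886 = 3882
P = 3882/32768 = 1941/16384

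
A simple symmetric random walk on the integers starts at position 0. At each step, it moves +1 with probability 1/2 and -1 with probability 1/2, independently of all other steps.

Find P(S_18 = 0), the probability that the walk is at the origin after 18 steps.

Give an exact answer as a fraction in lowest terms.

Answer: 12155/65536

Derivation:
To return to 0 after 18 steps: need exactly 9 steps of +1 and 9 of -1.
Favorable paths: C(18,9) = 48620
Total paths: 2^18 = 262144
P = 48620/262144 = 12155/65536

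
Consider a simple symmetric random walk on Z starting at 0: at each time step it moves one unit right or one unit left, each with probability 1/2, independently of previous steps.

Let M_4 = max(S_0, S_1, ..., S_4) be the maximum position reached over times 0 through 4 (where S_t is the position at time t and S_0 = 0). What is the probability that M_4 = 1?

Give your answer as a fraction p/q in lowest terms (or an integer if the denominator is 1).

Let M_4 = max(S_0,...,S_4). Use the reflection principle: for j ≥ 1, #{paths with M_4 ≥ j} = #{S_4 ≥ j} + #{S_4 ≥ j+1}.
By reflection, #{M_4 ≥ 1} = #{S_4 ≥ 1} + #{S_4 ≥ 2} = 5 + 5 = 10.
#{M_4 ≥ 2} = #{S_4 ≥ 2} + #{S_4 ≥ 3} = 5 + 1 = 6.
#{M_4 = 1} = 10 - 6 = 4.
P(M_4 = 1) = 4/16 = 1/4

Answer: 1/4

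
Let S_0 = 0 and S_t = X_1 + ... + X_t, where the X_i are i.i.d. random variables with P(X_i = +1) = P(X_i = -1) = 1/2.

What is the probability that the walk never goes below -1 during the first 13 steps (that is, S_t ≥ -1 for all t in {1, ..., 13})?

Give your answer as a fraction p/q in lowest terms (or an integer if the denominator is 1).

Let f(t,s) = #length-t paths at position s with S_1..S_t all ≥ -1.
f(t,s) = f(t-1,s-1) + f(t-1,s+1) for s ≥ -1; f(t,s) = 0 for s < -1.
t=0: f(0,0)=1
t=1: f(1,-1)=1 f(1,1)=1
t=2: f(2,0)=2 f(2,2)=1
t=3: f(3,-1)=2 f(3,1)=3 f(3,3)=1
t=4: f(4,0)=5 f(4,2)=4 f(4,4)=1
t=5: f(5,-1)=5 f(5,1)=9 f(5,3)=5 f(5,5)=1
t=6: f(6,0)=14 f(6,2)=14 f(6,4)=6 f(6,6)=1
t=7: f(7,-1)=14 f(7,1)=28 f(7,3)=20 f(7,5)=7 f(7,7)=1
t=8: f(8,0)=42 f(8,2)=48 f(8,4)=27 f(8,6)=8 f(8,8)=1
t=9: f(9,-1)=42 f(9,1)=90 f(9,3)=75 f(9,5)=35 f(9,7)=9 f(9,9)=1
t=10: f(10,0)=132 f(10,2)=165 f(10,4)=110 f(10,6)=44 f(10,8)=10 f(10,10)=1
t=11: f(11,-1)=132 f(11,1)=297 f(11,3)=275 f(11,5)=154 f(11,7)=54 f(11,9)=11 f(11,11)=1
t=12: f(12,0)=429 f(12,2)=572 f(12,4)=429 f(12,6)=208 f(12,8)=65 f(12,10)=12 f(12,12)=1
t=13: f(13,-1)=429 f(13,1)=1001 f(13,3)=1001 f(13,5)=637 f(13,7)=273 f(13,9)=77 f(13,11)=13 f(13,13)=1
Σ_s f(13,s) = 3432
P = 3432/8192 = 429/1024

Answer: 429/1024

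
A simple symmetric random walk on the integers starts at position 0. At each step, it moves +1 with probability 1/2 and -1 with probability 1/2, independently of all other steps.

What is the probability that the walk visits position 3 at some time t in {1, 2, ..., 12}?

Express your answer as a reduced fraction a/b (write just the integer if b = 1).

Answer: 397/1024

Derivation:
Count via complement. Let g(t,s) = #length-t paths at position s with S_1..S_t all ≠ 3.
g(t,s) = g(t-1,s-1) + g(t-1,s+1) for s ≠ 3; g(t,3) = 0.
t=0: g(0,0)=1
t=1: g(1,-1)=1 g(1,1)=1
t=2: g(2,-2)=1 g(2,0)=2 g(2,2)=1
t=3: g(3,-3)=1 g(3,-1)=3 g(3,1)=3
t=4: g(4,-4)=1 g(4,-2)=4 g(4,0)=6 g(4,2)=3
t=5: g(5,-5)=1 g(5,-3)=5 g(5,-1)=10 g(5,1)=9
t=6: g(6,-6)=1 g(6,-4)=6 g(6,-2)=15 g(6,0)=19 g(6,2)=9
t=7: g(7,-7)=1 g(7,-5)=7 g(7,-3)=21 g(7,-1)=34 g(7,1)=28
t=8: g(8,-8)=1 g(8,-6)=8 g(8,-4)=28 g(8,-2)=55 g(8,0)=62 g(8,2)=28
t=9: g(9,-9)=1 g(9,-7)=9 g(9,-5)=36 g(9,-3)=83 g(9,-1)=117 g(9,1)=90
t=10: g(10,-10)=1 g(10,-8)=10 g(10,-6)=45 g(10,-4)=119 g(10,-2)=200 g(10,0)=207 g(10,2)=90
t=11: g(11,-11)=1 g(11,-9)=11 g(11,-7)=55 g(11,-5)=164 g(11,-3)=319 g(11,-1)=407 g(11,1)=297
t=12: g(12,-12)=1 g(12,-10)=12 g(12,-8)=66 g(12,-6)=219 g(12,-4)=483 g(12,-2)=726 g(12,0)=704 g(12,2)=297
Paths never hitting 3: Σ_s g(12,s) = 2508
Paths hitting 3: 2^12 - 2508 = 1588
P = 1588/4096 = 397/1024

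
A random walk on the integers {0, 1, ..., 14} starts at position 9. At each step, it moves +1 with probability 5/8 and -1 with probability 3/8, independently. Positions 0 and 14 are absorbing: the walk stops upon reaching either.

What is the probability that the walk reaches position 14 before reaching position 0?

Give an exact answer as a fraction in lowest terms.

Answer: 3021003125/3049366328

Derivation:
Biased walk: p = 5/8, q = 3/8, r = q/p = 3/5
Gambler's ruin: P(hit 14 before 0 | start at 9) = (1 - r^a)/(1 - r^N)
r^9 = 19683/1953125; r^14 = 4782969/6103515625
P = (1 - 19683/1953125) / (1 - 4782969/6103515625) = 1933442/1953125 / 6098732656/6103515625 = 3021003125/3049366328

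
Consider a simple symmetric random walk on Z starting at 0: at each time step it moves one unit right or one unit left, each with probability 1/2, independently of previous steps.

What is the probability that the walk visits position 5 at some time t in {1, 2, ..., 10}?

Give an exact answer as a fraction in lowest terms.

Count via complement. Let g(t,s) = #length-t paths at position s with S_1..S_t all ≠ 5.
g(t,s) = g(t-1,s-1) + g(t-1,s+1) for s ≠ 5; g(t,5) = 0.
t=0: g(0,0)=1
t=1: g(1,-1)=1 g(1,1)=1
t=2: g(2,-2)=1 g(2,0)=2 g(2,2)=1
t=3: g(3,-3)=1 g(3,-1)=3 g(3,1)=3 g(3,3)=1
t=4: g(4,-4)=1 g(4,-2)=4 g(4,0)=6 g(4,2)=4 g(4,4)=1
t=5: g(5,-5)=1 g(5,-3)=5 g(5,-1)=10 g(5,1)=10 g(5,3)=5
t=6: g(6,-6)=1 g(6,-4)=6 g(6,-2)=15 g(6,0)=20 g(6,2)=15 g(6,4)=5
t=7: g(7,-7)=1 g(7,-5)=7 g(7,-3)=21 g(7,-1)=35 g(7,1)=35 g(7,3)=20
t=8: g(8,-8)=1 g(8,-6)=8 g(8,-4)=28 g(8,-2)=56 g(8,0)=70 g(8,2)=55 g(8,4)=20
t=9: g(9,-9)=1 g(9,-7)=9 g(9,-5)=36 g(9,-3)=84 g(9,-1)=126 g(9,1)=125 g(9,3)=75
t=10: g(10,-10)=1 g(10,-8)=10 g(10,-6)=45 g(10,-4)=120 g(10,-2)=210 g(10,0)=251 g(10,2)=200 g(10,4)=75
Paths never hitting 5: Σ_s g(10,s) = 912
Paths hitting 5: 2^10 - 912 = 112
P = 112/1024 = 7/64

Answer: 7/64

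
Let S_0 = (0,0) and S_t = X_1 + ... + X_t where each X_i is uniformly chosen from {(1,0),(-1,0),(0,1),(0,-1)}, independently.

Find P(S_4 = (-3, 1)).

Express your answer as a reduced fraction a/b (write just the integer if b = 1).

Let h be the number of horizontal steps (so 4-h are vertical). To end at (-3,1) need (h-3)/2 right-steps and ((4-h)+1)/2 up-steps.
Sum over h with 3 ≤ h ≤ 3, h ≡ 1 (mod 2), 4-h ≡ 1 (mod 2):
h=3: C(4,3)·C(3,0)·C(1,1) = 4·1·1 = 4
Total favorable: 4
Total paths: 4^4 = 256
P = 4/256 = 1/64

Answer: 1/64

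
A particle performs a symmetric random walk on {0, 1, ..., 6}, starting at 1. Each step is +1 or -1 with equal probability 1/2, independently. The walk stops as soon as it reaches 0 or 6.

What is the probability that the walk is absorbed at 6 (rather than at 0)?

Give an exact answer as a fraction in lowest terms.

Answer: 1/6

Derivation:
Symmetric walk (p = 1/2): the harmonic-function argument gives P(hit 6 before 0 | start at 1) = a/N.
P = 1/6 = 1/6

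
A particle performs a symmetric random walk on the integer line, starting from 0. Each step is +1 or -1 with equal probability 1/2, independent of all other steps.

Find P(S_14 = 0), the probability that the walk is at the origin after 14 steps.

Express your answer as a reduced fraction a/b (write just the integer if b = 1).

To return to 0 after 14 steps: need exactly 7 steps of +1 and 7 of -1.
Favorable paths: C(14,7) = 3432
Total paths: 2^14 = 16384
P = 3432/16384 = 429/2048

Answer: 429/2048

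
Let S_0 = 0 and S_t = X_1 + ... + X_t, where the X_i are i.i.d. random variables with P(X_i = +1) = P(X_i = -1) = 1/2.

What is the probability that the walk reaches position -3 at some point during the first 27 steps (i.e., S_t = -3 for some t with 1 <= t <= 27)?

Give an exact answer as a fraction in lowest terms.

Answer: 19179317/33554432

Derivation:
Count via complement. Let g(t,s) = #length-t paths at position s with S_1..S_t all ≠ -3.
g(t,s) = g(t-1,s-1) + g(t-1,s+1) for s ≠ -3; g(t,-3) = 0.
t=0: g(0,0)=1
t=1: g(1,-1)=1 g(1,1)=1
t=2: g(2,-2)=1 g(2,0)=2 g(2,2)=1
t=3: g(3,-1)=3 g(3,1)=3 g(3,3)=1
t=4: g(4,-2)=3 g(4,0)=6 g(4,2)=4 g(4,4)=1
t=5: g(5,-1)=9 g(5,1)=10 g(5,3)=5 g(5,5)=1
t=6: g(6,-2)=9 g(6,0)=19 g(6,2)=15 g(6,4)=6 g(6,6)=1
t=7: g(7,-1)=28 g(7,1)=34 g(7,3)=21 g(7,5)=7 g(7,7)=1
t=8: g(8,-2)=28 g(8,0)=62 g(8,2)=55 g(8,4)=28 g(8,6)=8 g(8,8)=1
t=9: g(9,-1)=90 g(9,1)=117 g(9,3)=83 g(9,5)=36 g(9,7)=9 g(9,9)=1
t=10: g(10,-2)=90 g(10,0)=207 g(10,2)=200 g(10,4)=119 g(10,6)=45 g(10,8)=10 g(10,10)=1
t=11: g(11,-1)=297 g(11,1)=407 g(11,3)=319 g(11,5)=164 g(11,7)=55 g(11,9)=11 g(11,11)=1
t=12: g(12,-2)=297 g(12,0)=704 g(12,2)=726 g(12,4)=483 g(12,6)=219 g(12,8)=66 g(12,10)=12 g(12,12)=1
t=13: g(13,-1)=1001 g(13,1)=1430 g(13,3)=1209 g(13,5)=702 g(13,7)=285 g(13,9)=78 g(13,11)=13 g(13,13)=1
t=14: g(14,-2)=1001 g(14,0)=2431 g(14,2)=2639 g(14,4)=1911 g(14,6)=987 g(14,8)=363 g(14,10)=91 g(14,12)=14 g(14,14)=1
t=15: g(15,-1)=3432 g(15,1)=5070 g(15,3)=4550 g(15,5)=2898 g(15,7)=1350 g(15,9)=454 g(15,11)=105 g(15,13)=15 g(15,15)=1
t=16: g(16,-2)=3432 g(16,0)=8502 g(16,2)=9620 g(16,4)=7448 g(16,6)=4248 g(16,8)=1804 g(16,10)=559 g(16,12)=120 g(16,14)=16 g(16,16)=1
t=17: g(17,-1)=11934 g(17,1)=18122 g(17,3)=17068 g(17,5)=11696 g(17,7)=6052 g(17,9)=2363 g(17,11)=679 g(17,13)=136 g(17,15)=17 g(17,17)=1
t=18: g(18,-2)=11934 g(18,0)=30056 g(18,2)=35190 g(18,4)=28764 g(18,6)=17748 g(18,8)=8415 g(18,10)=3042 g(18,12)=815 g(18,14)=153 g(18,16)=18 g(18,18)=1
t=19: g(19,-1)=41990 g(19,1)=65246 g(19,3)=63954 g(19,5)=46512 g(19,7)=26163 g(19,9)=11457 g(19,11)=3857 g(19,13)=968 g(19,15)=171 g(19,17)=19 g(19,19)=1
t=20: g(20,-2)=41990 g(20,0)=107236 g(20,2)=129200 g(20,4)=110466 g(20,6)=72675 g(20,8)=37620 g(20,10)=15314 g(20,12)=4825 g(20,14)=1139 g(20,16)=190 g(20,18)=20 g(20,20)=1
t=21: g(21,-1)=149226 g(21,1)=236436 g(21,3)=239666 g(21,5)=183141 g(21,7)=110295 g(21,9)=52934 g(21,11)=20139 g(21,13)=5964 g(21,15)=1329 g(21,17)=210 g(21,19)=21 g(21,21)=1
t=22: g(22,-2)=149226 g(22,0)=385662 g(22,2)=476102 g(22,4)=422807 g(22,6)=293436 g(22,8)=163229 g(22,10)=73073 g(22,12)=26103 g(22,14)=7293 g(22,16)=1539 g(22,18)=231 g(22,20)=22 g(22,22)=1
t=23: g(23,-1)=534888 g(23,1)=861764 g(23,3)=898909 g(23,5)=716243 g(23,7)=456665 g(23,9)=236302 g(23,11)=99176 g(23,13)=33396 g(23,15)=8832 g(23,17)=1770 g(23,19)=253 g(23,21)=23 g(23,23)=1
t=24: g(24,-2)=534888 g(24,0)=1396652 g(24,2)=1760673 g(24,4)=1615152 g(24,6)=1172908 g(24,8)=692967 g(24,10)=335478 g(24,12)=132572 g(24,14)=42228 g(24,16)=10602 g(24,18)=2023 g(24,20)=276 g(24,22)=24 g(24,24)=1
t=25: g(25,-1)=1931540 g(25,1)=3157325 g(25,3)=3375825 g(25,5)=2788060 g(25,7)=1865875 g(25,9)=1028445 g(25,11)=468050 g(25,13)=174800 g(25,15)=52830 g(25,17)=12625 g(25,19)=2299 g(25,21)=300 g(25,23)=25 g(25,25)=1
t=26: g(26,-2)=1931540 g(26,0)=5088865 g(26,2)=6533150 g(26,4)=6163885 g(26,6)=4653935 g(26,8)=2894320 g(26,10)=1496495 g(26,12)=642850 g(26,14)=227630 g(26,16)=65455 g(26,18)=14924 g(26,20)=2599 g(26,22)=325 g(26,24)=26 g(26,26)=1
t=27: g(27,-1)=7020405 g(27,1)=11622015 g(27,3)=12697035 g(27,5)=10817820 g(27,7)=7548255 g(27,9)=4390815 g(27,11)=2139345 g(27,13)=870480 g(27,15)=293085 g(27,17)=80379 g(27,19)=17523 g(27,21)=2924 g(27,23)=351 g(27,25)=27 g(27,27)=1
Paths never hitting -3: Σ_s g(27,s) = 57500460
Paths hitting -3: 2^27 - 57500460 = 76717268
P = 76717268/134217728 = 19179317/33554432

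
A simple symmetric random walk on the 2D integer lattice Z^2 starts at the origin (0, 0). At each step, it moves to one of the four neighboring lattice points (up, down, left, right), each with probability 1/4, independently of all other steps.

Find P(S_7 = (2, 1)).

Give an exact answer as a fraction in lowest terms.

Let h be the number of horizontal steps (so 7-h are vertical). To end at (2,1) need (h+2)/2 right-steps and ((7-h)+1)/2 up-steps.
Sum over h with 2 ≤ h ≤ 6, h ≡ 0 (mod 2), 7-h ≡ 1 (mod 2):
h=2: C(7,2)·C(2,2)·C(5,3) = 21·1·10 = 210
h=4: C(7,4)·C(4,3)·C(3,2) = 35·4·3 = 420
h=6: C(7,6)·C(6,4)·C(1,1) = 7·15·1 = 105
Total favorable: 735
Total paths: 4^7 = 16384
P = 735/16384 = 735/16384

Answer: 735/16384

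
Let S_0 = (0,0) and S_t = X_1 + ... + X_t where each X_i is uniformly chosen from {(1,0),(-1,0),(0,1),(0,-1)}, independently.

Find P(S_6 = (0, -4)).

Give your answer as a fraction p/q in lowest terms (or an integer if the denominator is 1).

Let h be the number of horizontal steps (so 6-h are vertical). To end at (0,-4) need (h+0)/2 right-steps and ((6-h)-4)/2 up-steps.
Sum over h with 0 ≤ h ≤ 2, h ≡ 0 (mod 2), 6-h ≡ 0 (mod 2):
h=0: C(6,0)·C(0,0)·C(6,1) = 1·1·6 = 6
h=2: C(6,2)·C(2,1)·C(4,0) = 15·2·1 = 30
Total favorable: 36
Total paths: 4^6 = 4096
P = 36/4096 = 9/1024

Answer: 9/1024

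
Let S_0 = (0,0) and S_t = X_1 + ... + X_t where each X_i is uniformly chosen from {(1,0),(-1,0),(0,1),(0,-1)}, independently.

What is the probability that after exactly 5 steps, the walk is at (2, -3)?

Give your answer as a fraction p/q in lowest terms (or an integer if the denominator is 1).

Let h be the number of horizontal steps (so 5-h are vertical). To end at (2,-3) need (h+2)/2 right-steps and ((5-h)-3)/2 up-steps.
Sum over h with 2 ≤ h ≤ 2, h ≡ 0 (mod 2), 5-h ≡ 1 (mod 2):
h=2: C(5,2)·C(2,2)·C(3,0) = 10·1·1 = 10
Total favorable: 10
Total paths: 4^5 = 1024
P = 10/1024 = 5/512

Answer: 5/512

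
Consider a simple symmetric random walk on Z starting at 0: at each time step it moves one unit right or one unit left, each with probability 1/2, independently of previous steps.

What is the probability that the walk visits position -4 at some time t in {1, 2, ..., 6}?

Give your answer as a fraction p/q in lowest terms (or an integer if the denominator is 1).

Answer: 1/8

Derivation:
Count via complement. Let g(t,s) = #length-t paths at position s with S_1..S_t all ≠ -4.
g(t,s) = g(t-1,s-1) + g(t-1,s+1) for s ≠ -4; g(t,-4) = 0.
t=0: g(0,0)=1
t=1: g(1,-1)=1 g(1,1)=1
t=2: g(2,-2)=1 g(2,0)=2 g(2,2)=1
t=3: g(3,-3)=1 g(3,-1)=3 g(3,1)=3 g(3,3)=1
t=4: g(4,-2)=4 g(4,0)=6 g(4,2)=4 g(4,4)=1
t=5: g(5,-3)=4 g(5,-1)=10 g(5,1)=10 g(5,3)=5 g(5,5)=1
t=6: g(6,-2)=14 g(6,0)=20 g(6,2)=15 g(6,4)=6 g(6,6)=1
Paths never hitting -4: Σ_s g(6,s) = 56
Paths hitting -4: 2^6 - 56 = 8
P = 8/64 = 1/8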